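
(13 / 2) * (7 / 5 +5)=208 / 5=41.60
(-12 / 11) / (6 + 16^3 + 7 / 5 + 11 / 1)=-15 / 56573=-0.00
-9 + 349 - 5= 335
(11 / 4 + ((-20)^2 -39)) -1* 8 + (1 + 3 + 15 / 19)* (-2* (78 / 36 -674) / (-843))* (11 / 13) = 67135025 / 192204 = 349.29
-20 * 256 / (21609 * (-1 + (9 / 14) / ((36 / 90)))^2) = -81920 / 127449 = -0.64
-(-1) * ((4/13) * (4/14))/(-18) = -4/819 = -0.00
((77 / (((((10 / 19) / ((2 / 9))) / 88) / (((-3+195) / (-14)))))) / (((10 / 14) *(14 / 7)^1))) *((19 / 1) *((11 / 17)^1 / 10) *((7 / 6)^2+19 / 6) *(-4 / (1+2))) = 35087374784 / 172125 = 203848.22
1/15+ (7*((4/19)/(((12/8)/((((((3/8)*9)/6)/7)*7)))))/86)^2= 10686439/160197360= 0.07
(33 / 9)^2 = 121 / 9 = 13.44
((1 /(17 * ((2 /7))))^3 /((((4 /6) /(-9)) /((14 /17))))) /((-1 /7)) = 453789 /668168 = 0.68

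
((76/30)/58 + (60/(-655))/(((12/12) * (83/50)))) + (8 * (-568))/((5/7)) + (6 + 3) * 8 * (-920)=-343387835021/4729755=-72601.61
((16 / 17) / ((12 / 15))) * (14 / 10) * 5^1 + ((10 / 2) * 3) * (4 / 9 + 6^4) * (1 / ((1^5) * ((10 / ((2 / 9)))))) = 202136 / 459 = 440.38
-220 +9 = -211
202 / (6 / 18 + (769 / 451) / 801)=36486351 / 60593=602.15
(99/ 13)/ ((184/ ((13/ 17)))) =99/ 3128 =0.03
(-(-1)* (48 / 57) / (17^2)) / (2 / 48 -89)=-384 / 11723285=-0.00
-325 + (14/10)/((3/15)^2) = -290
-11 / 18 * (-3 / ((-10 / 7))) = -77 / 60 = -1.28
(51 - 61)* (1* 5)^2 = -250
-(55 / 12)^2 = -3025 / 144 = -21.01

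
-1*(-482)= 482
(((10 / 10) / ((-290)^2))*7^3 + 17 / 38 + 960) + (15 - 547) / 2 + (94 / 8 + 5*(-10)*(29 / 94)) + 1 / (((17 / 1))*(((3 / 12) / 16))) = 221683840002 / 319180525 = 694.54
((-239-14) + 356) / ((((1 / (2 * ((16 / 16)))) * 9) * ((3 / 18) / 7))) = 2884 / 3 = 961.33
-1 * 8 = -8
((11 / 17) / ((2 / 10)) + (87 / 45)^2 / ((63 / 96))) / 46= 717379 / 3694950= 0.19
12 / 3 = 4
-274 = -274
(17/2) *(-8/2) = -34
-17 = -17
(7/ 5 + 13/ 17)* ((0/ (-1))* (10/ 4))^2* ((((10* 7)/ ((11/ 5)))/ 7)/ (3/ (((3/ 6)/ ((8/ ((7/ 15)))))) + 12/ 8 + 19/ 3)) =0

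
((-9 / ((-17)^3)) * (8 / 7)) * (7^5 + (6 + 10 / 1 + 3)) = 35.23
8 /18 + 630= 5674 /9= 630.44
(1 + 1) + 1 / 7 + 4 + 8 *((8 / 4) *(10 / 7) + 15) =149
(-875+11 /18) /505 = -15739 /9090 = -1.73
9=9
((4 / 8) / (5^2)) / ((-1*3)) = -1 / 150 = -0.01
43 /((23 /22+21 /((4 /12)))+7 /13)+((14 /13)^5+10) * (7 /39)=242563343728 /89155989039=2.72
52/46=1.13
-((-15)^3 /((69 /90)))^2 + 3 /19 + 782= -194771826031 /10051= -19378353.00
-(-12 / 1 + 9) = 3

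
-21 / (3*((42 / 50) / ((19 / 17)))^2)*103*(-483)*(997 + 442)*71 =54609905200625 / 867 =62987203230.25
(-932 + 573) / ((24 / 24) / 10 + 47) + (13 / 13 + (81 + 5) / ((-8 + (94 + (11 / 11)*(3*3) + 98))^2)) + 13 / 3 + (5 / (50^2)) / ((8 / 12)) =-40061283163 / 17544279000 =-2.28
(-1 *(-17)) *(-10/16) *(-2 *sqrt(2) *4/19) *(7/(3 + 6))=595 *sqrt(2)/171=4.92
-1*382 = -382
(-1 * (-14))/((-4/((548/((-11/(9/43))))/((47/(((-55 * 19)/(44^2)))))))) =-819945/1956328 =-0.42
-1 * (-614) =614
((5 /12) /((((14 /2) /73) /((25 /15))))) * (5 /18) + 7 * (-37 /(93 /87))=-33787021 /140616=-240.28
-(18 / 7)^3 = -5832 / 343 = -17.00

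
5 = 5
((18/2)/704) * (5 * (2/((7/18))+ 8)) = 1035/1232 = 0.84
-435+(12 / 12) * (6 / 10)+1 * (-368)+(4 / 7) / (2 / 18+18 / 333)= -307592 / 385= -798.94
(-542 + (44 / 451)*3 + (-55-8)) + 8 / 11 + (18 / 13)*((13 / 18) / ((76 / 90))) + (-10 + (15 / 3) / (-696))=-3654771905 / 5964024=-612.80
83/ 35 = 2.37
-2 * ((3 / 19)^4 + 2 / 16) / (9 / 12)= -130969 / 390963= -0.33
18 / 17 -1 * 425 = -7207 / 17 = -423.94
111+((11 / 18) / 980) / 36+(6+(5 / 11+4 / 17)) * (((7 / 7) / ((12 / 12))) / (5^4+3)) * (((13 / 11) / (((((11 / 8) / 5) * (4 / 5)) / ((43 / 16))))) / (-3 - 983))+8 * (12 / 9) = 270629877260648569 / 2224357690484160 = 121.67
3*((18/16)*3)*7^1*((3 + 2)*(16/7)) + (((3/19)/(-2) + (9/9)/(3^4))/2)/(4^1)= 19945235/24624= 809.99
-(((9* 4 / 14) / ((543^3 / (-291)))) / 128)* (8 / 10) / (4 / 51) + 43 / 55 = 114230585041 / 146108818240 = 0.78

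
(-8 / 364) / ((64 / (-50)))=0.02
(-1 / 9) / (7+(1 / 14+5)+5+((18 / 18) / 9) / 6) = -0.01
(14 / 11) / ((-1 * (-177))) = 14 / 1947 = 0.01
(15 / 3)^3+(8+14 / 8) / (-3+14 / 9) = 473 / 4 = 118.25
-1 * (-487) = 487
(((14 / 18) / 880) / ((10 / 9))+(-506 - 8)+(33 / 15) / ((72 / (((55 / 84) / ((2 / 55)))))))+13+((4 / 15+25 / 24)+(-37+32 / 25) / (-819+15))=-111232984879 / 222868800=-499.10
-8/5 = -1.60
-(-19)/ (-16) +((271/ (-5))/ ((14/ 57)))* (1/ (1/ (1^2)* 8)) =-1007/ 35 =-28.77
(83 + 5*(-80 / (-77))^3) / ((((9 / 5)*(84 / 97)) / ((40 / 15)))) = 39238671830 / 258854211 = 151.59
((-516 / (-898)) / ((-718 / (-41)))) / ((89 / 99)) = 523611 / 14345999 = 0.04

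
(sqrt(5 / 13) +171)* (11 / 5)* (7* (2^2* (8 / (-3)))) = -140448 / 5 - 2464* sqrt(65) / 195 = -28191.47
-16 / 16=-1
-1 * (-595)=595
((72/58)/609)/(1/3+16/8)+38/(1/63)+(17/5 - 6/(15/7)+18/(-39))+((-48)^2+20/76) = 239116338394/50893115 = 4698.40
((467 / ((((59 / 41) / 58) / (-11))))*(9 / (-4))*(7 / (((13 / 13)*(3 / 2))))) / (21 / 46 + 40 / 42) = 123904717398 / 80299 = 1543041.85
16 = 16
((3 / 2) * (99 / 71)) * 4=594 / 71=8.37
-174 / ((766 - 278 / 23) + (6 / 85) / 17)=-963815 / 4176073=-0.23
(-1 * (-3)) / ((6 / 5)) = 5 / 2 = 2.50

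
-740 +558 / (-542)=-200819 / 271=-741.03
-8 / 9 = -0.89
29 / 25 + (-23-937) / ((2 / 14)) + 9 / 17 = -2855282 / 425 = -6718.31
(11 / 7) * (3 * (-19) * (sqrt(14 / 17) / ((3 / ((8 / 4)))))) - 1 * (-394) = 394 - 418 * sqrt(238) / 119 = 339.81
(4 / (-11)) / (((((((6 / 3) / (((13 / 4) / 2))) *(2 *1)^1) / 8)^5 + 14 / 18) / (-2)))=0.93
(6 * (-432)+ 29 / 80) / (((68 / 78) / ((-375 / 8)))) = 606443175 / 4352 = 139348.16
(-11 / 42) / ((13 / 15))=-55 / 182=-0.30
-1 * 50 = -50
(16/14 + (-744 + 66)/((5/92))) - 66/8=-12482.31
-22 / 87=-0.25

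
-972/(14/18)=-8748/7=-1249.71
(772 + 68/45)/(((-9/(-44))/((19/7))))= 10264.37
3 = 3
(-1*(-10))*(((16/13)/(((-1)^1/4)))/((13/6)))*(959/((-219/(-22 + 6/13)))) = -343705600/160381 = -2143.06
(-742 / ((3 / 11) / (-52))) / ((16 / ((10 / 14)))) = 6315.83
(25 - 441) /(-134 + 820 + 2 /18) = -288 /475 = -0.61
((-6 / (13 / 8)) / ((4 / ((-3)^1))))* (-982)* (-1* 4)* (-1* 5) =-707040 / 13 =-54387.69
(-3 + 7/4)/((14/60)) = -75/14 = -5.36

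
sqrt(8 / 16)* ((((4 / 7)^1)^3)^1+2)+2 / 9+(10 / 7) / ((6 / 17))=375* sqrt(2) / 343+269 / 63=5.82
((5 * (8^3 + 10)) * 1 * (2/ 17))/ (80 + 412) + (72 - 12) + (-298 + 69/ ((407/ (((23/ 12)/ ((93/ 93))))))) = -268985515/ 1134716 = -237.05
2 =2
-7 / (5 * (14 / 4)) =-2 / 5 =-0.40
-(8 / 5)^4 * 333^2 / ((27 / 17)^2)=-1620545536 / 5625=-288096.98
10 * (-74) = -740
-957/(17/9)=-8613/17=-506.65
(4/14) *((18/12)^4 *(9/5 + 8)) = 567/40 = 14.18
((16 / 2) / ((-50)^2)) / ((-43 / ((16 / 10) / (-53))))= 16 / 7121875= 0.00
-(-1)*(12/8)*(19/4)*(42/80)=1197/320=3.74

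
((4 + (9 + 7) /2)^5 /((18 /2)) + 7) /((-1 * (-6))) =4609.17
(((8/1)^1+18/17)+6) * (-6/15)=-512/85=-6.02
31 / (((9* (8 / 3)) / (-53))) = -1643 / 24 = -68.46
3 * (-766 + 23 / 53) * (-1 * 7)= 852075 / 53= 16076.89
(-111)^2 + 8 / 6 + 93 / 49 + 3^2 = 1812985 / 147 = 12333.23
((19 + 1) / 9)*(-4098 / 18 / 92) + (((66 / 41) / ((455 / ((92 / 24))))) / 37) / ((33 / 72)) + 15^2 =94086275642 / 428635935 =219.50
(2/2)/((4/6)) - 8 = -13/2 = -6.50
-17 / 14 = -1.21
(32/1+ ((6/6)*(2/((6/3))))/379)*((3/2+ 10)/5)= 278967/3790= 73.61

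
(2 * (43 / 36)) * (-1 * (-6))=43 / 3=14.33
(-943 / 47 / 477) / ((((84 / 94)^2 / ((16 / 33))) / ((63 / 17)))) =-177284 / 1873179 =-0.09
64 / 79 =0.81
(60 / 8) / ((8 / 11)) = 165 / 16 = 10.31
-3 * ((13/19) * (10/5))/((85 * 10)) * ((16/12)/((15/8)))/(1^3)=-416/121125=-0.00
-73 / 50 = -1.46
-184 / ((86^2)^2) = -23 / 6837602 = -0.00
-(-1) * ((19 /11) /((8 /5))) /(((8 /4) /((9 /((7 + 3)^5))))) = 171 /3520000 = 0.00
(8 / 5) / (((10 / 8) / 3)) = 96 / 25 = 3.84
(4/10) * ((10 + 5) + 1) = 32/5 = 6.40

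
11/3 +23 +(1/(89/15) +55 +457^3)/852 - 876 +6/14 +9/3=19670879715/176932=111177.63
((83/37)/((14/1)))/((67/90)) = 3735/17353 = 0.22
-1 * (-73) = 73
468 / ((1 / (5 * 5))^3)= 7312500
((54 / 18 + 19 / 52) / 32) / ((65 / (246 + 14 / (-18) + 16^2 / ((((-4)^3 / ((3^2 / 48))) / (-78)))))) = 191345 / 389376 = 0.49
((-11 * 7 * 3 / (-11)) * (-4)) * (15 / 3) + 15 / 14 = -5865 / 14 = -418.93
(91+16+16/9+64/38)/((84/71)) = 1341119/14364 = 93.37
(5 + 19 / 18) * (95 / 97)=10355 / 1746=5.93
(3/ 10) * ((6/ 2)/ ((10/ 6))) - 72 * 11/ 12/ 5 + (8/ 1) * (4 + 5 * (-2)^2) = 8967/ 50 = 179.34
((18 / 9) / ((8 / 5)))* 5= 25 / 4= 6.25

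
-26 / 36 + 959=958.28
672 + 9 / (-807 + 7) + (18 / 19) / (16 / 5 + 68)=909084381 / 1352800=672.00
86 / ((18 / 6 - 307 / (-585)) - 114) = -25155 / 32314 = -0.78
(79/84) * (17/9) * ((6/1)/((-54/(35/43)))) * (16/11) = -26860/114939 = -0.23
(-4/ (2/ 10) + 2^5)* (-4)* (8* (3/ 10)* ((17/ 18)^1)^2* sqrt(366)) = -4624* sqrt(366)/ 45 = -1965.83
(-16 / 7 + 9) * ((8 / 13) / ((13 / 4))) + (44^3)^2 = 8584219293152 / 1183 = 7256313857.27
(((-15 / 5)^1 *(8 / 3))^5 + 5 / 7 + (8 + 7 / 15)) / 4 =-859919 / 105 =-8189.70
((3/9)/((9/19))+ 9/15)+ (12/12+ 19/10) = 227/54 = 4.20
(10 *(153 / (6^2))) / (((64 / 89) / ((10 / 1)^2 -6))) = 355555 / 64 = 5555.55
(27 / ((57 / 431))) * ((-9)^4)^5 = 47159584315681826819079 / 19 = 2482083385035885622056.79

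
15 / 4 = 3.75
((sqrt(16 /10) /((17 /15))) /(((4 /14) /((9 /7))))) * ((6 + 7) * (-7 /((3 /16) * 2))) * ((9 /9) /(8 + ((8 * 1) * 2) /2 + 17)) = -2184 * sqrt(10) /187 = -36.93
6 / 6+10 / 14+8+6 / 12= 143 / 14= 10.21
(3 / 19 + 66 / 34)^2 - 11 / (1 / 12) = -13311744 / 104329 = -127.59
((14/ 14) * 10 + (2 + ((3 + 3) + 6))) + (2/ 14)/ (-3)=503/ 21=23.95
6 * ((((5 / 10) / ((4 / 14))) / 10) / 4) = 21 / 80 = 0.26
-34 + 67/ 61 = -32.90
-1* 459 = -459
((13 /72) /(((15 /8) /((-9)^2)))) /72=13 /120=0.11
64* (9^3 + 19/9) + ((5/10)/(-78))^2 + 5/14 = 7971020207/170352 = 46791.47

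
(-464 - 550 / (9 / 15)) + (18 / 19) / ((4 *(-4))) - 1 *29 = -642835 / 456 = -1409.73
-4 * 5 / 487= -0.04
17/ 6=2.83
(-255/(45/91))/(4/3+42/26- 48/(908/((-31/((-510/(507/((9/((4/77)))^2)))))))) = -20706295554945/118401877501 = -174.88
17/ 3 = 5.67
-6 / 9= -0.67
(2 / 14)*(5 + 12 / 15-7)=-6 / 35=-0.17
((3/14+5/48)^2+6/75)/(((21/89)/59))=2688601267/59270400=45.36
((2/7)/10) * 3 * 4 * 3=36/35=1.03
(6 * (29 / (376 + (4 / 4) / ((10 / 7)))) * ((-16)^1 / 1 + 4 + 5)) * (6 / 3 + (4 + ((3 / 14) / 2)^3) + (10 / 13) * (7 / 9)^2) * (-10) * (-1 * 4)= -836.34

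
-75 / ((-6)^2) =-2.08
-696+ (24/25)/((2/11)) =-17268/25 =-690.72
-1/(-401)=1/401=0.00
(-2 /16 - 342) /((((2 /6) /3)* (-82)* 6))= 8211 /1312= 6.26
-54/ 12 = -9/ 2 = -4.50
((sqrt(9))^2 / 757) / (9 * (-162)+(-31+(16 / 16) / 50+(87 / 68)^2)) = -1040400 / 130156205291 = -0.00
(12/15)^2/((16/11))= 11/25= 0.44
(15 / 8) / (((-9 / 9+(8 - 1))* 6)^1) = 5 / 96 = 0.05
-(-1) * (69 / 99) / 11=23 / 363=0.06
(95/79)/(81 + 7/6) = 570/38947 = 0.01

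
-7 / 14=-0.50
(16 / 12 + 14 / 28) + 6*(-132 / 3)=-1573 / 6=-262.17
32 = 32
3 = 3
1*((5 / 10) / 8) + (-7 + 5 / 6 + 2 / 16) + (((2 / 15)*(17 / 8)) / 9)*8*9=-297 / 80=-3.71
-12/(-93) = 4/31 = 0.13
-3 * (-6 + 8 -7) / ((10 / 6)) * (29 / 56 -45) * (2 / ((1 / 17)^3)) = -110144547 / 28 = -3933733.82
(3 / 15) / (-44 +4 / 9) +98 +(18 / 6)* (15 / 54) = 581113 / 5880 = 98.83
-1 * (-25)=25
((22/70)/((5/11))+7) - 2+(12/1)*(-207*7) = -3041904/175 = -17382.31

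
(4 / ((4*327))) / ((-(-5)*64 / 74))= 37 / 52320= 0.00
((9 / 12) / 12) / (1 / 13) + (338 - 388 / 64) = 1331 / 4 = 332.75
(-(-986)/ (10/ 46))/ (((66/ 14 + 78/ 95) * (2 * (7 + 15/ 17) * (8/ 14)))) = 179462353/ 1973016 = 90.96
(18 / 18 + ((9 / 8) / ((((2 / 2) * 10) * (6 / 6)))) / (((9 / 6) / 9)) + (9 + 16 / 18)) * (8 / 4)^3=4163 / 45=92.51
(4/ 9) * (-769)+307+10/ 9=-101/ 3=-33.67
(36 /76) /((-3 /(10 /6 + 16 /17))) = -7 /17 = -0.41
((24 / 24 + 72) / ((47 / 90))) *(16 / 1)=105120 / 47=2236.60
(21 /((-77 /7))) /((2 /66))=-63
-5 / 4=-1.25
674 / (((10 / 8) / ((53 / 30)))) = 71444 / 75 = 952.59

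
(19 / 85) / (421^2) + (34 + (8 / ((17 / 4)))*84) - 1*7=2788887154 / 15065485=185.12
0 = 0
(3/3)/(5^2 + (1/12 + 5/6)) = 12/311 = 0.04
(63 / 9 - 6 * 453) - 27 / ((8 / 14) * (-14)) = -21661 / 8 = -2707.62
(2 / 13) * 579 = 1158 / 13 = 89.08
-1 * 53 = -53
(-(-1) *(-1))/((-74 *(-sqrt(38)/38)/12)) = -6 *sqrt(38)/37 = -1.00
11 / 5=2.20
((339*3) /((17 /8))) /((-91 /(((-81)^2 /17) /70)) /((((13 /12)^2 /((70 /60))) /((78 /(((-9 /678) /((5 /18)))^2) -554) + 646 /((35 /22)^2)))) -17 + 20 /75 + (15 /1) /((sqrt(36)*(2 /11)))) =-1124189033760 /1304875237005917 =-0.00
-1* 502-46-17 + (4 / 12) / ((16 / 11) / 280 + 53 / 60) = -463557 / 821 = -564.62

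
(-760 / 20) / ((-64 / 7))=133 / 32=4.16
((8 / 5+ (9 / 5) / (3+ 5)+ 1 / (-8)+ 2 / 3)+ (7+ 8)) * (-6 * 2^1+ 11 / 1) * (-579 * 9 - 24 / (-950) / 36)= 1934388077 / 21375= 90497.69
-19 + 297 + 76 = 354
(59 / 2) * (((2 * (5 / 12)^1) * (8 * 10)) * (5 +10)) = 29500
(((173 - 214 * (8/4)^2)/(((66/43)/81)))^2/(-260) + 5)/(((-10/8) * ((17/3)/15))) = 5659107211521/534820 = 10581330.56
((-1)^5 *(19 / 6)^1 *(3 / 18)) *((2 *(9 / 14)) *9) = -6.11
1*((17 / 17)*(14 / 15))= 0.93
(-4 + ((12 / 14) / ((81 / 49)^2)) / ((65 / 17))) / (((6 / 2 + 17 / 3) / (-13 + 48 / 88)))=38151623 / 6776055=5.63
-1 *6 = -6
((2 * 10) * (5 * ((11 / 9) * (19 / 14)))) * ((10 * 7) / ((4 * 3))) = 26125 / 27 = 967.59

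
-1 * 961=-961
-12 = -12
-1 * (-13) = 13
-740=-740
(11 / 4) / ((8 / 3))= 33 / 32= 1.03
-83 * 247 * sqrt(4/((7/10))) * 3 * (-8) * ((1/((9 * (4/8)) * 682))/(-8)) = -41002 * sqrt(70)/7161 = -47.90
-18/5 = -3.60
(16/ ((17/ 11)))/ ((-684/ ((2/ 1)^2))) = -176/ 2907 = -0.06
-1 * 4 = -4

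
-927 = -927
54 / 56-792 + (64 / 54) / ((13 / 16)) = -7759963 / 9828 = -789.58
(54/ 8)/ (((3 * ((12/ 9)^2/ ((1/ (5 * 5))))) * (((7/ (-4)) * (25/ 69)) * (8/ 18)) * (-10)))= 50301/ 2800000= 0.02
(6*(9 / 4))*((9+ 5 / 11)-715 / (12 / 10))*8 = -696618 / 11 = -63328.91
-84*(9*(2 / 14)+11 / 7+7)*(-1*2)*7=11592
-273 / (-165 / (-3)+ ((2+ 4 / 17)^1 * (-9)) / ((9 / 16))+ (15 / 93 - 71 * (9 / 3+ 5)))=20553 / 41302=0.50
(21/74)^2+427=427.08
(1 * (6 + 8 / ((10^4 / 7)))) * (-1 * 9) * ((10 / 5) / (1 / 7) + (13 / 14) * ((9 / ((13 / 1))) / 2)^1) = -27092763 / 35000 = -774.08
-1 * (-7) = 7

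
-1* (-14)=14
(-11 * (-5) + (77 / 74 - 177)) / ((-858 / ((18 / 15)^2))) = 26853 / 132275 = 0.20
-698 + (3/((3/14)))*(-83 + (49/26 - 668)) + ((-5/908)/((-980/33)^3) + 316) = -24151916617228819/2221966073600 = -10869.62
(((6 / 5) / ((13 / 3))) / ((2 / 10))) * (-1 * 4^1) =-72 / 13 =-5.54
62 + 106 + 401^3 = 64481369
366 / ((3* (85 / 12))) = 1464 / 85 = 17.22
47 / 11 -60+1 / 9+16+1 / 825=-98047 / 2475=-39.61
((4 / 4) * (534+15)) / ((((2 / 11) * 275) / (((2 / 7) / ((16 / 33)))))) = 18117 / 2800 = 6.47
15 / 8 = 1.88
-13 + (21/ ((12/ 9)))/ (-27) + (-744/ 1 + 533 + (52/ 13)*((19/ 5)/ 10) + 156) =-20119/ 300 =-67.06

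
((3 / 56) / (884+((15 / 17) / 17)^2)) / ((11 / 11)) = 250563 / 4134636184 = 0.00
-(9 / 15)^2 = -9 / 25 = -0.36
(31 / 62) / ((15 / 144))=24 / 5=4.80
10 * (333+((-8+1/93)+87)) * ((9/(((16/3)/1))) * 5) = 8621325/248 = 34763.41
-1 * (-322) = 322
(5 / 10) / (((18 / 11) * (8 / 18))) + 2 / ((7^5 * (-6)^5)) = 22462555 / 32672808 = 0.69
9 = 9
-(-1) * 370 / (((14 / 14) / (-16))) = -5920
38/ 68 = 19/ 34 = 0.56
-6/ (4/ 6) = -9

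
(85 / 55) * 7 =10.82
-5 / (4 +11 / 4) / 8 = -5 / 54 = -0.09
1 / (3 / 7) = 7 / 3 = 2.33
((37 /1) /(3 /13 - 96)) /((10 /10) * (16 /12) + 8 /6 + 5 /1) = -481 /9545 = -0.05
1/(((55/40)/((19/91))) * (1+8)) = 152/9009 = 0.02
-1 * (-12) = 12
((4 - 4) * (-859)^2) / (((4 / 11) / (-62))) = 0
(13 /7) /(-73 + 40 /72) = -117 /4564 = -0.03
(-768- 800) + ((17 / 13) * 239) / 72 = -1463585 / 936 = -1563.66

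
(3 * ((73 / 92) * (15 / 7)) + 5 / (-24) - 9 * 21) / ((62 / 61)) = -181.14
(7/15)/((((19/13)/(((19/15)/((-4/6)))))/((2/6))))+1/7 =-187/3150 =-0.06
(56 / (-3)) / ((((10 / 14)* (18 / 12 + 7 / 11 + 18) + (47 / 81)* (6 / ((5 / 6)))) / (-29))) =3751440 / 128627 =29.17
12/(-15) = -4/5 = -0.80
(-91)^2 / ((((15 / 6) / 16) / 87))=23054304 / 5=4610860.80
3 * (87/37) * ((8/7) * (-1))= -2088/259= -8.06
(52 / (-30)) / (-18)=13 / 135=0.10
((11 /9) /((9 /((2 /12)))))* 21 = 77 /162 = 0.48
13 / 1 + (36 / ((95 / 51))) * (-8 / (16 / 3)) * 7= -18043 / 95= -189.93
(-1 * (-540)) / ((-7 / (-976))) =527040 / 7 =75291.43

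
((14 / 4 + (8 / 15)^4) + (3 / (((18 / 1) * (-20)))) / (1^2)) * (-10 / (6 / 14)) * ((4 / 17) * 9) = -10128251 / 57375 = -176.53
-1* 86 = -86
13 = 13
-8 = -8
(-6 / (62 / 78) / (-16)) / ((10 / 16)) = 117 / 155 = 0.75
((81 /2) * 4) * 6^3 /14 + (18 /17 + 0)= 2500.49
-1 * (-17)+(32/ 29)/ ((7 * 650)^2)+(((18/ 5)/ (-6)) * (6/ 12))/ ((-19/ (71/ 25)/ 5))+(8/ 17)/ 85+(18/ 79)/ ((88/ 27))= 49559789137511203/ 2864784850427500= 17.30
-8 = -8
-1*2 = -2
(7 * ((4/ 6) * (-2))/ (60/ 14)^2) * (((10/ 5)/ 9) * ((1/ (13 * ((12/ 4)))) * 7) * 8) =-38416/ 236925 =-0.16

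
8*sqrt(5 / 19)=8*sqrt(95) / 19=4.10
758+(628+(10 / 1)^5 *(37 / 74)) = 51386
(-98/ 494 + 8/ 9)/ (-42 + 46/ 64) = -49120/ 2936583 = -0.02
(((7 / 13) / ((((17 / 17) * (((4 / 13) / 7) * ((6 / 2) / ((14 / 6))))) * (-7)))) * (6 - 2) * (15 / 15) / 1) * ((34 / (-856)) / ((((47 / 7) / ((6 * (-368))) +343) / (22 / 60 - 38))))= -605654308 / 25526053215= -0.02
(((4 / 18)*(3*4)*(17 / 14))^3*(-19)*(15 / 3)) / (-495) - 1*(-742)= 686268746 / 916839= 748.52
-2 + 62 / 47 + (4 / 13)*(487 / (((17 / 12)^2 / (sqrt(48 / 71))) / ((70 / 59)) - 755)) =-1493630756219048864 / 1698612009911992019 - 1339242831360*sqrt(213) / 36140681061957277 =-0.88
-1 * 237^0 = -1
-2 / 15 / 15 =-2 / 225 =-0.01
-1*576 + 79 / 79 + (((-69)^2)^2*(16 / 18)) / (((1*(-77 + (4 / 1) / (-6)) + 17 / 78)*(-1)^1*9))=171147209 / 6041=28330.94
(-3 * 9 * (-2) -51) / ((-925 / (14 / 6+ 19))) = -64 / 925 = -0.07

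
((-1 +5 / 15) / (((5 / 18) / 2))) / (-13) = 24 / 65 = 0.37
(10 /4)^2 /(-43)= -25 /172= -0.15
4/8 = 1/2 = 0.50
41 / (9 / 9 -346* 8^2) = -41 / 22143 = -0.00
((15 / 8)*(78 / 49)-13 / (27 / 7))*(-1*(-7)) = -2041 / 756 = -2.70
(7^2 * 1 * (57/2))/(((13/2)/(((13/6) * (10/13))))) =4655/13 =358.08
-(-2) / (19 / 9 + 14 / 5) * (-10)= -900 / 221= -4.07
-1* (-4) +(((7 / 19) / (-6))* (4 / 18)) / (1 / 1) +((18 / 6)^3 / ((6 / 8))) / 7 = 32783 / 3591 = 9.13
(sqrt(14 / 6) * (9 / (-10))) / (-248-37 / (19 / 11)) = 57 * sqrt(21) / 51190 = 0.01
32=32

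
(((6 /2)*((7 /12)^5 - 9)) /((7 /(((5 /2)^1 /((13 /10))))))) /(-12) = 55567025 /90574848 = 0.61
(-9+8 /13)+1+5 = -31 /13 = -2.38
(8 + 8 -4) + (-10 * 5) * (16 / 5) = -148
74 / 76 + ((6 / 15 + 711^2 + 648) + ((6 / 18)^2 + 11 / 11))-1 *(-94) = 865713979 / 1710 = 506265.48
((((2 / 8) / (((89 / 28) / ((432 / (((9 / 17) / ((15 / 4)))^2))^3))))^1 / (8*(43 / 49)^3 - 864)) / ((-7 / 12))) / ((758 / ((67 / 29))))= 4874033.43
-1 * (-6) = 6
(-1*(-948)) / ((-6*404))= -79 / 202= -0.39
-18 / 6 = -3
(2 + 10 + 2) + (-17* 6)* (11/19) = -856/19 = -45.05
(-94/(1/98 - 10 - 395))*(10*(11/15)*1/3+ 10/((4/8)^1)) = 5.21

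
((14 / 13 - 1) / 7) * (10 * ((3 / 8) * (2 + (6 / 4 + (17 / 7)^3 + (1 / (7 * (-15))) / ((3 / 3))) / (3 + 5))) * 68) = 5565239 / 499408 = 11.14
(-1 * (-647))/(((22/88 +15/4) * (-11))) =-647/44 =-14.70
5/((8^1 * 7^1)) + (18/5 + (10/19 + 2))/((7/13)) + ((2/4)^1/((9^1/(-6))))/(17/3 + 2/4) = 2246471/196840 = 11.41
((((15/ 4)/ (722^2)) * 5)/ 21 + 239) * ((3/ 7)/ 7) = 10465297659/ 715201648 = 14.63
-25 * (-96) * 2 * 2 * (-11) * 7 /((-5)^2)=-29568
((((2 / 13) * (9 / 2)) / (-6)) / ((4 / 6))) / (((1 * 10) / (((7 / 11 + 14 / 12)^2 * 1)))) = -14161 / 251680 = -0.06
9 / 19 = 0.47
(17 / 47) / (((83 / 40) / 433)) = 294440 / 3901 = 75.48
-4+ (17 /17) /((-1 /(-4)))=0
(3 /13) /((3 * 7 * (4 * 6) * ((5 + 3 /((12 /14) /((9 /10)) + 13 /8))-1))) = 433 /4883424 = 0.00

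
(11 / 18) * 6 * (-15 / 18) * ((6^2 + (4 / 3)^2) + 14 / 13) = -125015 / 1053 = -118.72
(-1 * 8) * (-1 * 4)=32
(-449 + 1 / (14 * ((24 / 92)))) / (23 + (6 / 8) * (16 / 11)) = -18.63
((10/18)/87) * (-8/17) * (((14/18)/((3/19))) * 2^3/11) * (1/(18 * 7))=-3040/35580303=-0.00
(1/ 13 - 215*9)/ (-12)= 12577/ 78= 161.24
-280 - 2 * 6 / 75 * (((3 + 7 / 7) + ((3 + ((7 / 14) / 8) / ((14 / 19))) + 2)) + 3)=-394707 / 1400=-281.93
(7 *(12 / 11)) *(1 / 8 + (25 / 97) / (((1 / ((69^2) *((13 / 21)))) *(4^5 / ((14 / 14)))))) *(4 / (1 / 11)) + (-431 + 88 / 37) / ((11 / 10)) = -248645893 / 2526656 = -98.41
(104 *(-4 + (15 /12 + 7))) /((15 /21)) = 618.80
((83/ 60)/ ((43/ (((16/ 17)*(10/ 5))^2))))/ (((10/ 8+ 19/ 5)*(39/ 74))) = 6289408/ 146849859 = 0.04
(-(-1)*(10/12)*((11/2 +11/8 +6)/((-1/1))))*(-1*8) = 515/6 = 85.83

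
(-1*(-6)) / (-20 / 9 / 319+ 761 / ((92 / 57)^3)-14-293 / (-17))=228032551296 / 7001155900231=0.03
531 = 531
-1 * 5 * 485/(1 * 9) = -2425/9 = -269.44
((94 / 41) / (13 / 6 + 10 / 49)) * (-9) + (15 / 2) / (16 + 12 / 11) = -88805019 / 10744952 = -8.26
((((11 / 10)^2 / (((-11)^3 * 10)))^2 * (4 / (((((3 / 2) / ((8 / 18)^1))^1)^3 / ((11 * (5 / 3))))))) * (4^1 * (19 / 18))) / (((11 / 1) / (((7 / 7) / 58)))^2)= 304 / 1858998886284375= 0.00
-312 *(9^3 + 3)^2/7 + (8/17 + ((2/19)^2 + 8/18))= -9233691743440/386631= -23882440.22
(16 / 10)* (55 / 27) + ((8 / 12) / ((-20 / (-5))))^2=355 / 108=3.29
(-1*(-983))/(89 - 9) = 983/80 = 12.29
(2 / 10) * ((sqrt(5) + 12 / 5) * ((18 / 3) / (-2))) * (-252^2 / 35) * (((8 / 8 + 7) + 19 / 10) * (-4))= -64665216 / 625 - 5388768 * sqrt(5) / 125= -199861.56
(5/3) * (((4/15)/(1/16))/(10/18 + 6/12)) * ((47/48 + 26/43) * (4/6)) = 52304/7353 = 7.11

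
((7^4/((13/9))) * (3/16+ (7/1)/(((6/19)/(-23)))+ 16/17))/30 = -76666331/2720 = -28186.15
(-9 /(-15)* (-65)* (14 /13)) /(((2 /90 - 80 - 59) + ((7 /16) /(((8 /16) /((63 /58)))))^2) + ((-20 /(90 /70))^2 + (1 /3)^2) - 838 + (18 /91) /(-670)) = 22328341701120 /390208150676971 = 0.06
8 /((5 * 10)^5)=1 /39062500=0.00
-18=-18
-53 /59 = -0.90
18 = 18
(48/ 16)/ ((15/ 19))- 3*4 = -41/ 5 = -8.20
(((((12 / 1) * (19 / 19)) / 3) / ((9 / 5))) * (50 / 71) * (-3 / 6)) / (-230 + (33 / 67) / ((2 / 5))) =0.00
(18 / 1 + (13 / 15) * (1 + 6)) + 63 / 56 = 3023 / 120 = 25.19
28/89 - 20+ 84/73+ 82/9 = -551026/58473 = -9.42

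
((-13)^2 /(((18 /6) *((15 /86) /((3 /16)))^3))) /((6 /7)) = 94056781 /1152000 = 81.65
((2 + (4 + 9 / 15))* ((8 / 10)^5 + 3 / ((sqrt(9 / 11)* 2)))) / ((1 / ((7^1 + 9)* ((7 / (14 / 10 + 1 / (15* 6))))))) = 68124672 / 396875 + 33264* sqrt(11) / 127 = 1040.35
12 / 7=1.71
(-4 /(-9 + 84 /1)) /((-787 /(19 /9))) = 76 /531225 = 0.00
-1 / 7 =-0.14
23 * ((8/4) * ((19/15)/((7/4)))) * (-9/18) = -1748/105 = -16.65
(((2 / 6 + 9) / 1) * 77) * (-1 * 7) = -15092 / 3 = -5030.67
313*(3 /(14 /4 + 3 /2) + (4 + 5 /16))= 123009 /80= 1537.61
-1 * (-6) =6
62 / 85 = 0.73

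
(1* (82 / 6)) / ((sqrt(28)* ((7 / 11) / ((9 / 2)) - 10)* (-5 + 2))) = 451* sqrt(7) / 13664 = 0.09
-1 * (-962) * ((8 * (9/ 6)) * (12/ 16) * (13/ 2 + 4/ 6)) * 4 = 248196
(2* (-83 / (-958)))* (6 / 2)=249 / 479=0.52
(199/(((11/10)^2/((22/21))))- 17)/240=35873/55440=0.65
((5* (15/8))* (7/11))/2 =525/176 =2.98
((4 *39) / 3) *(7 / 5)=364 / 5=72.80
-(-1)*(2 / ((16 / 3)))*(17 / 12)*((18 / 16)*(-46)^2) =80937 / 64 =1264.64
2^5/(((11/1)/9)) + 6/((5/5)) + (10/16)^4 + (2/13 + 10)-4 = 22543647/585728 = 38.49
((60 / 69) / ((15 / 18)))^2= 1.09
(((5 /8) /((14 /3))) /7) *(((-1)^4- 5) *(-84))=45 /7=6.43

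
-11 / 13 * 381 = -4191 / 13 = -322.38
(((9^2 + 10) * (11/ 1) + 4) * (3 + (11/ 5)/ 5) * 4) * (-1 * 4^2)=-1106304/ 5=-221260.80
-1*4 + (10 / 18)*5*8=164 / 9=18.22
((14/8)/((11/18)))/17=63/374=0.17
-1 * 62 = -62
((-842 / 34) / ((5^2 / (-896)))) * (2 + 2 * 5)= 4526592 / 425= 10650.80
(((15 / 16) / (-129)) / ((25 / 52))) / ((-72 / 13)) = 169 / 61920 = 0.00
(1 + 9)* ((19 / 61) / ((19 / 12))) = 120 / 61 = 1.97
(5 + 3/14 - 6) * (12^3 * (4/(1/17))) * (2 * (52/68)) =-988416/7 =-141202.29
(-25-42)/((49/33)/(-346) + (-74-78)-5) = 765006/1792675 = 0.43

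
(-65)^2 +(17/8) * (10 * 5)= 17325/4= 4331.25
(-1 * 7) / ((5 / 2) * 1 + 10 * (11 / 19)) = -38 / 45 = -0.84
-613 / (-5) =122.60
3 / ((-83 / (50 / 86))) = -75 / 3569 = -0.02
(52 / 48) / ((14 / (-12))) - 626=-8777 / 14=-626.93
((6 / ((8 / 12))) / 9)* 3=3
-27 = -27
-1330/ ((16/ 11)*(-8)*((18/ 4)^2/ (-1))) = -7315/ 1296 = -5.64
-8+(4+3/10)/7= -517/70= -7.39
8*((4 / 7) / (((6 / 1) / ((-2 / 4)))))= -8 / 21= -0.38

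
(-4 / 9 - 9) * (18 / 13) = -170 / 13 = -13.08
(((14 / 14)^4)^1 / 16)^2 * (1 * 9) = 9 / 256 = 0.04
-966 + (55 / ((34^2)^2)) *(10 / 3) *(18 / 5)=-322724979 / 334084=-966.00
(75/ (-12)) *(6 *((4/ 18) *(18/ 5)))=-30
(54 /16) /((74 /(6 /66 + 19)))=2835 /3256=0.87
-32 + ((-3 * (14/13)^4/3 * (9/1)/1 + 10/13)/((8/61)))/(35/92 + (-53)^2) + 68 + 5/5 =272905457030/7381961743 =36.97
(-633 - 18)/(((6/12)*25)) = -1302/25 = -52.08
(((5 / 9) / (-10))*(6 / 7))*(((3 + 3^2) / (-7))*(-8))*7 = -32 / 7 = -4.57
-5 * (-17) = 85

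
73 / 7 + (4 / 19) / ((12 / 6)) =1401 / 133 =10.53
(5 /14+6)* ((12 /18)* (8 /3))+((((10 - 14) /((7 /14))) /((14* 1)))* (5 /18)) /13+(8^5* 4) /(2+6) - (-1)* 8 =4478098 /273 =16403.29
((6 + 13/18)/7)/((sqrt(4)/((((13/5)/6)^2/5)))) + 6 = 6824449/1134000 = 6.02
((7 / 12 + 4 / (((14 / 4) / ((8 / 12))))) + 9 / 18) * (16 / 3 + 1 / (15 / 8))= 10.83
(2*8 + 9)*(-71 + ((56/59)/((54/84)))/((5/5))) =-922925/531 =-1738.09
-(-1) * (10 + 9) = 19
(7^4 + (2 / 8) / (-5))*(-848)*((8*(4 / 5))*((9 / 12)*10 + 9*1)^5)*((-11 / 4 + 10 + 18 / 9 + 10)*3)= -23007565149665481 / 25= -920302605986619.24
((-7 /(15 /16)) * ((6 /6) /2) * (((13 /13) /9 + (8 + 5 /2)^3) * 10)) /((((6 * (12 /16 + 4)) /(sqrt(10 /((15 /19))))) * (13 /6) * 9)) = -4667992 * sqrt(114) /180063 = -276.79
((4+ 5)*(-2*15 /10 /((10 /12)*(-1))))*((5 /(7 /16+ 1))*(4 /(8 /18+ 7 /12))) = 373248 /851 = 438.60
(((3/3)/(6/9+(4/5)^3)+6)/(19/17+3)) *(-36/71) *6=-5.06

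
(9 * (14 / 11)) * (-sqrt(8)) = -252 * sqrt(2) / 11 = -32.40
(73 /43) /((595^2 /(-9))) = -657 /15223075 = -0.00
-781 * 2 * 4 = -6248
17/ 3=5.67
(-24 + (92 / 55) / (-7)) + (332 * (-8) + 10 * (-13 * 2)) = -1131992 / 385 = -2940.24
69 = 69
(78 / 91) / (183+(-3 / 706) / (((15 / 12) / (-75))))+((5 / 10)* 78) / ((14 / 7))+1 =6189993 / 301882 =20.50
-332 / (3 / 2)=-664 / 3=-221.33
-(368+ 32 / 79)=-29104 / 79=-368.41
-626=-626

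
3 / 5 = 0.60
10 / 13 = 0.77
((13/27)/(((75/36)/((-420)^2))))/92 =10192/23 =443.13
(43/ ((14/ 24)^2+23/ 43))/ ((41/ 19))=5058864/ 222179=22.77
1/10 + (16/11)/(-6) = -47/330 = -0.14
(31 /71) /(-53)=-31 /3763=-0.01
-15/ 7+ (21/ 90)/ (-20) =-9049/ 4200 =-2.15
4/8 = 1/2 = 0.50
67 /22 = 3.05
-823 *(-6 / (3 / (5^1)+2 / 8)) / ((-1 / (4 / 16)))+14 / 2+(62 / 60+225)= -1219.32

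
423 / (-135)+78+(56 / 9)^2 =113.58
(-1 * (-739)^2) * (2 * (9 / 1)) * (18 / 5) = -176943204 / 5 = -35388640.80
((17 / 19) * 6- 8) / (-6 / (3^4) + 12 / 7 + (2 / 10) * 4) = -23625 / 21907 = -1.08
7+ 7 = 14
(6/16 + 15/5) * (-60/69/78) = -45/1196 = -0.04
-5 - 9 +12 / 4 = -11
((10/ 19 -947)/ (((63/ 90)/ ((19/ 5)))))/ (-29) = 5138/ 29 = 177.17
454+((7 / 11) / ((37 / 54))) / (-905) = 454.00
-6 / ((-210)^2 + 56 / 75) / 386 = -225 / 638358308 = -0.00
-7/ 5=-1.40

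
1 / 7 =0.14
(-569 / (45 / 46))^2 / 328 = 171269569 / 166050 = 1031.43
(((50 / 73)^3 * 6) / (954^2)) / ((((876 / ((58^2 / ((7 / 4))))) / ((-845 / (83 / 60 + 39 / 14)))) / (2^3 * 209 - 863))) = -2874559025000000 / 3771317444077413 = -0.76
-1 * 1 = -1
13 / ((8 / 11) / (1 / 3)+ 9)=143 / 123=1.16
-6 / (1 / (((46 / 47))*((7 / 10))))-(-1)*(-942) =-222336 / 235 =-946.11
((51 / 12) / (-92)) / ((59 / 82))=-697 / 10856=-0.06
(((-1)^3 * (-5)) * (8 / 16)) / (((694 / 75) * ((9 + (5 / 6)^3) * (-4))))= -0.01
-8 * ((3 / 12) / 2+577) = -4617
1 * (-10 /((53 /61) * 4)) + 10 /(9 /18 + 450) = -5145 /1802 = -2.86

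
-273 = -273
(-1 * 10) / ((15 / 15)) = -10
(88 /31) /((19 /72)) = 10.76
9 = 9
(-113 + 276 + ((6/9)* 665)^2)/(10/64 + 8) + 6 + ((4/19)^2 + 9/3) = 20458949069/847989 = 24126.43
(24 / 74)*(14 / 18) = 28 / 111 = 0.25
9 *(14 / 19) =126 / 19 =6.63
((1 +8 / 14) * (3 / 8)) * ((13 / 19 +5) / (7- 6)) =891 / 266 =3.35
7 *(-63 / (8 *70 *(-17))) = 63 / 1360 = 0.05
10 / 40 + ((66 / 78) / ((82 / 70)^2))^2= 1203856109 / 1910214436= 0.63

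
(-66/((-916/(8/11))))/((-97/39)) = -468/22213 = -0.02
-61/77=-0.79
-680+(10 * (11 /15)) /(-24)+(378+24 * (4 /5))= -50959 /180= -283.11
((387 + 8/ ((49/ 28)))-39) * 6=14808/ 7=2115.43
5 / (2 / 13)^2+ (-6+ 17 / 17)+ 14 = 881 / 4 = 220.25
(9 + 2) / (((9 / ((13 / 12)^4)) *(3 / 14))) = 2199197 / 279936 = 7.86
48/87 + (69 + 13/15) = 30632/435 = 70.42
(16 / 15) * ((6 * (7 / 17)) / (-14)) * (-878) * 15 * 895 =37718880 / 17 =2218757.65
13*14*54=9828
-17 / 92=-0.18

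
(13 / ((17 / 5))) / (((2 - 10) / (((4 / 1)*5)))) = -325 / 34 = -9.56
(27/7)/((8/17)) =8.20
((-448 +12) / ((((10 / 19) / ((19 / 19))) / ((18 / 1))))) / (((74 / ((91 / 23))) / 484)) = -1641872232 / 4255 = -385868.91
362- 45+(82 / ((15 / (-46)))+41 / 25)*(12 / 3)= -51173 / 75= -682.31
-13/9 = -1.44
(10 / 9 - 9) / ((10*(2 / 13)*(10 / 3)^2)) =-923 / 2000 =-0.46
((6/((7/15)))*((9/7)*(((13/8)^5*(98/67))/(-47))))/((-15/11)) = 110274021/25796608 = 4.27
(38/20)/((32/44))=209/80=2.61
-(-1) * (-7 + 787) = 780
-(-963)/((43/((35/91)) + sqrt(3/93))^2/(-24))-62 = -166425766767182/2606548899361 + 2781304500 * sqrt(31)/2606548899361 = -63.84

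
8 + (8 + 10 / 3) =58 / 3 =19.33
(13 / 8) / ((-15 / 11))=-143 / 120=-1.19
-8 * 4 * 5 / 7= -160 / 7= -22.86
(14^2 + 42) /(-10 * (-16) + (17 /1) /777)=1.49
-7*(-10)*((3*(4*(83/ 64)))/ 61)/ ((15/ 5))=2905/ 488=5.95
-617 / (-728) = 617 / 728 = 0.85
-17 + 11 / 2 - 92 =-207 / 2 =-103.50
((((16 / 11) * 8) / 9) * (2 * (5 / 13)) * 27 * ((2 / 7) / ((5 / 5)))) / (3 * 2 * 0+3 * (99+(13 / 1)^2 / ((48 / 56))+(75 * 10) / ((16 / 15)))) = 61440 / 24006983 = 0.00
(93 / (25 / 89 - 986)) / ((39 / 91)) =-19313 / 87729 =-0.22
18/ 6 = 3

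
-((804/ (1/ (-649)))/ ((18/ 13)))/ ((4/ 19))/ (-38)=-565279/ 12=-47106.58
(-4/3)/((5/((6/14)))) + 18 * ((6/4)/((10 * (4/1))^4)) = -2047811/17920000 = -0.11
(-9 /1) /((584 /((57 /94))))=-513 /54896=-0.01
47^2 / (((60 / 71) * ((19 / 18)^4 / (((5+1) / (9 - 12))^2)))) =5488110288 / 651605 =8422.45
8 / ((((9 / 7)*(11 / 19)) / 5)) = 5320 / 99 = 53.74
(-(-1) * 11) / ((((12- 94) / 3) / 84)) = -1386 / 41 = -33.80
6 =6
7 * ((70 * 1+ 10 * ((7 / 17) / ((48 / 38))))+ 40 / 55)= 1162189 / 2244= 517.91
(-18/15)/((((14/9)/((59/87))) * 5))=-531/5075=-0.10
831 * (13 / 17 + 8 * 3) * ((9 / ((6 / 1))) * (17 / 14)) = 1049553 / 28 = 37484.04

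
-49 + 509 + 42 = 502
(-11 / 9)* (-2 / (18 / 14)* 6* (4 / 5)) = 1232 / 135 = 9.13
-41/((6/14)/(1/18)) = -287/54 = -5.31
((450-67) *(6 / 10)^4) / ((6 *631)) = 0.01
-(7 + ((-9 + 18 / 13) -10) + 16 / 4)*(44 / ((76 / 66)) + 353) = 639238 / 247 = 2588.01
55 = 55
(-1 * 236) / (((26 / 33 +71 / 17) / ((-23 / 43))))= 3045108 / 119755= 25.43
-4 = -4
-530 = -530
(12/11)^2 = 144/121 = 1.19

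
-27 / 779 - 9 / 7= -7200 / 5453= -1.32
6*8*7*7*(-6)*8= -112896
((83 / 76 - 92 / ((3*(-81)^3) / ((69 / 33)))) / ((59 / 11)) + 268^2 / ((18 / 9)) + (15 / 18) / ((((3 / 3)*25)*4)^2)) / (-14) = -256734345224244361 / 100085220648000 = -2565.16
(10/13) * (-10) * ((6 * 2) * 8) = -9600/13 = -738.46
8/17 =0.47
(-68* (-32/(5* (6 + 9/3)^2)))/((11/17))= 36992/4455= 8.30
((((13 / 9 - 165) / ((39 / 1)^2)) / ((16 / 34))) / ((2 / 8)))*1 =-12512 / 13689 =-0.91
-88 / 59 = -1.49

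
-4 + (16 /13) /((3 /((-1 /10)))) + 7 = 577 /195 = 2.96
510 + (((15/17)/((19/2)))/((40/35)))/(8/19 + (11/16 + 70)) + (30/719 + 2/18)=1213157037131/2378021319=510.15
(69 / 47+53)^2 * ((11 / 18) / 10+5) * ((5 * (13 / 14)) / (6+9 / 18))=1492582400 / 139167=10725.12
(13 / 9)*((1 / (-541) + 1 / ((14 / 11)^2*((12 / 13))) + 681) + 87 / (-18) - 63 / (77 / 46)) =38768969837 / 41990256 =923.28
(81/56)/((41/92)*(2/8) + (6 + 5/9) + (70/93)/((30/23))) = 1039554/5206313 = 0.20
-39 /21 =-13 /7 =-1.86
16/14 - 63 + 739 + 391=7477/7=1068.14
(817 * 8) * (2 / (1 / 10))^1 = 130720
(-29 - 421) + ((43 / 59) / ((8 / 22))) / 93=-9876127 / 21948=-449.98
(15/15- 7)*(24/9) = -16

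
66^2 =4356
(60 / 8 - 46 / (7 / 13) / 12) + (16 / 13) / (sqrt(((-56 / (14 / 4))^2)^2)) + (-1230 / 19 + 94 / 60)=-26053021 / 414960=-62.78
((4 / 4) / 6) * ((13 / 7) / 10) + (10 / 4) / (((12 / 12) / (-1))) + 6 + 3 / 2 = 2113 / 420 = 5.03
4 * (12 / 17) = 48 / 17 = 2.82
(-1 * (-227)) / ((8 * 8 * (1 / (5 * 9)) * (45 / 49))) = 11123 / 64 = 173.80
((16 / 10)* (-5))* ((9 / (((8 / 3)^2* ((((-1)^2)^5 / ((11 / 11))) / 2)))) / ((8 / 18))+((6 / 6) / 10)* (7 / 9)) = -33253 / 720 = -46.18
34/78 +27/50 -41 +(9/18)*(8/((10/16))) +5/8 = -257393/7800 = -33.00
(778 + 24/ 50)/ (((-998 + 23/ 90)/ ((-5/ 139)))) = 350316/ 12481783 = 0.03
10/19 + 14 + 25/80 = 4511/304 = 14.84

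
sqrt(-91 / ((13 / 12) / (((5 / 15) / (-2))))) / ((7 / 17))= 17 * sqrt(14) / 7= 9.09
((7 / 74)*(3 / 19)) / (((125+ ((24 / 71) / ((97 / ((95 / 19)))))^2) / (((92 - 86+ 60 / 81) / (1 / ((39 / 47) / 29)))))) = 56110599727 / 2434700973252525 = 0.00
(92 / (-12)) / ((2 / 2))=-23 / 3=-7.67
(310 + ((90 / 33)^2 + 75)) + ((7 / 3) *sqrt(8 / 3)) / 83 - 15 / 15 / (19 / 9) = 14 *sqrt(6) / 747 + 901126 / 2299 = 392.01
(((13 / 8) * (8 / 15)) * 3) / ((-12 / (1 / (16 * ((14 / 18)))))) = -0.02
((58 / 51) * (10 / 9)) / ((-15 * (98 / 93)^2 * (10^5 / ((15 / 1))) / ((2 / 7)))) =-0.00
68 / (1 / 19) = 1292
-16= -16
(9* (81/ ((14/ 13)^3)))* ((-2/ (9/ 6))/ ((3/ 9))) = -1601613/ 686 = -2334.71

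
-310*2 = -620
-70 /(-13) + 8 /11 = 874 /143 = 6.11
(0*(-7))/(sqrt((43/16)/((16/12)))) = 0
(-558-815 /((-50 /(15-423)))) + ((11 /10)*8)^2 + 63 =-176699 /25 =-7067.96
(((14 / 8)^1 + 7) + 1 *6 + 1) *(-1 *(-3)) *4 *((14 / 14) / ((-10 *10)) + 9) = 169911 / 100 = 1699.11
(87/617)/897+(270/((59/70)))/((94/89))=155159507567/511571359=303.30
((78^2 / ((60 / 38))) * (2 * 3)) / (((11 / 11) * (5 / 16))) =1849536 / 25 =73981.44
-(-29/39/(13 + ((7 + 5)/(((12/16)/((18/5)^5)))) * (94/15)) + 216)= -7981794715651/36952755411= -216.00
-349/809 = -0.43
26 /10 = 13 /5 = 2.60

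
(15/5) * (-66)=-198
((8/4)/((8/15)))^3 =3375/64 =52.73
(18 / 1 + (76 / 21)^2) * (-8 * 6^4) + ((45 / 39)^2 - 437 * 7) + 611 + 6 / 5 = -13451010789 / 41405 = -324864.41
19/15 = 1.27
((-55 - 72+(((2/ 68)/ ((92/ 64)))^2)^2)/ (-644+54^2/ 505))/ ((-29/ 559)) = -837941955474805545/ 218459393146437376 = -3.84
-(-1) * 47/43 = 47/43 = 1.09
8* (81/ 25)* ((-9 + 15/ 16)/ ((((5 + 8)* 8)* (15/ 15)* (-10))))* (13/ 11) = 10449/ 44000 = 0.24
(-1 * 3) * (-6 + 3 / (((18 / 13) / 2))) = 5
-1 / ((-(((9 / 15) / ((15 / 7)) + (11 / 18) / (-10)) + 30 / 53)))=47700 / 37441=1.27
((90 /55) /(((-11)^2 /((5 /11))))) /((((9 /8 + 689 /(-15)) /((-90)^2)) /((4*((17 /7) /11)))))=-5948640000 /6061798589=-0.98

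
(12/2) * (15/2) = 45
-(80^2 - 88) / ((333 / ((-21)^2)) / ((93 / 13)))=-28763784 / 481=-59799.97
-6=-6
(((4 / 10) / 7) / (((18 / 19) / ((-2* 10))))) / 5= -76 / 315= -0.24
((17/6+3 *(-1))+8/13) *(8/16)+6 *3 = 18.22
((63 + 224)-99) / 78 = 94 / 39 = 2.41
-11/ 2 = -5.50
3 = 3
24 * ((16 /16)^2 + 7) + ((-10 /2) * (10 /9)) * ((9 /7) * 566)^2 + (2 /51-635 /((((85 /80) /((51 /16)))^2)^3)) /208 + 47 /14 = -117715898539 /39984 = -2944075.09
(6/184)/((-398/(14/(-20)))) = 21/366160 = 0.00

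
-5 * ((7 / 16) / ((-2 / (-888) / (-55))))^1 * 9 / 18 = 213675 / 8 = 26709.38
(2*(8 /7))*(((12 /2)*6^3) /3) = 6912 /7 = 987.43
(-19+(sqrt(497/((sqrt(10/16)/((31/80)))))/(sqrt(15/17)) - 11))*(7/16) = -5.86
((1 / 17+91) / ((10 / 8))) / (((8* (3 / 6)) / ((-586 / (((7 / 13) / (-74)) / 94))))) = 82029770784 / 595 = 137865160.98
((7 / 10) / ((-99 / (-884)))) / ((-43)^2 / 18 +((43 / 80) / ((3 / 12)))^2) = 247520 / 4250851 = 0.06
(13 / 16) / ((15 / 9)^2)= 117 / 400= 0.29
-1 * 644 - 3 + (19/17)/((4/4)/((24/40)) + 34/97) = -6450884/9979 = -646.45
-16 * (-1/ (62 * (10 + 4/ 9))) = 36/ 1457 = 0.02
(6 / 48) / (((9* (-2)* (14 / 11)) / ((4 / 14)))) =-11 / 7056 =-0.00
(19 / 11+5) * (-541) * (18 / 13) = -720612 / 143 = -5039.24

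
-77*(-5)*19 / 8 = 7315 / 8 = 914.38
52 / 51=1.02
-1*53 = -53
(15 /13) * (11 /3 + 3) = 100 /13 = 7.69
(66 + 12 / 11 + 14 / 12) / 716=0.10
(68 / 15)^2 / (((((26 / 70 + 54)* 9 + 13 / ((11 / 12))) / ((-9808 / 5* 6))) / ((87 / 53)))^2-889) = -8871890587298185216 / 383779965142061888375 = -0.02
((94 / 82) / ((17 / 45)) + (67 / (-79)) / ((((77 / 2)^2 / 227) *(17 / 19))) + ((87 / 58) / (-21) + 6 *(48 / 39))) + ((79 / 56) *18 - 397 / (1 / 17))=-113969197628399 / 16976363404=-6713.40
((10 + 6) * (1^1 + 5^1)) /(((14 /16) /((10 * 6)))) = 46080 /7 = 6582.86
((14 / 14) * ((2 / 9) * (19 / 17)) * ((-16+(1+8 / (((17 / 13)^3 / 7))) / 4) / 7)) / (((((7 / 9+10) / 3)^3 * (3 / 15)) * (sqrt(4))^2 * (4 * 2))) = -5535067365 / 4878551144512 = -0.00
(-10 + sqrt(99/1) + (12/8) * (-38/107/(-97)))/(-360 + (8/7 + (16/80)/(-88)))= 319497640/11471773773-3080 * sqrt(11)/368429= 0.00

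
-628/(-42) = 314/21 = 14.95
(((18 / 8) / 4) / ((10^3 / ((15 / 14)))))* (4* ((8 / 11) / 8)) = 27 / 123200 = 0.00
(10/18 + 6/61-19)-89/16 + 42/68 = -3477989/149328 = -23.29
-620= -620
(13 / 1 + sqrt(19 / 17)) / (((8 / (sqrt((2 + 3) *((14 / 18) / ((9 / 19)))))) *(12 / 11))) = 11 *sqrt(665) *(sqrt(323) + 221) / 14688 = 4.62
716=716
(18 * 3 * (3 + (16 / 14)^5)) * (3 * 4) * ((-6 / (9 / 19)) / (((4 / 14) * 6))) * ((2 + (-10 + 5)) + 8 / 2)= -56901276 / 2401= -23698.99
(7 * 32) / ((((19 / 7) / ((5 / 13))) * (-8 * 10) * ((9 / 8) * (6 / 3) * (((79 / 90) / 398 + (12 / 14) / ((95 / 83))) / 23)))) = -10921120 / 2022449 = -5.40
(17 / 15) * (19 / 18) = 323 / 270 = 1.20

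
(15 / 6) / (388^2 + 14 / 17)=85 / 5118524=0.00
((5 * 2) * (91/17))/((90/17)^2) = 1547/810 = 1.91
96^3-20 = 884716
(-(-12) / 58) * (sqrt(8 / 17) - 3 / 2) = -9 / 29 + 12 * sqrt(34) / 493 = -0.17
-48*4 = -192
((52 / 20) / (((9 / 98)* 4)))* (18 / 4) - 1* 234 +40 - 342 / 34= -58551 / 340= -172.21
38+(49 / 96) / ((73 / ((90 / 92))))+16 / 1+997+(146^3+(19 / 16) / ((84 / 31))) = 3512572036039 / 1128288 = 3113187.45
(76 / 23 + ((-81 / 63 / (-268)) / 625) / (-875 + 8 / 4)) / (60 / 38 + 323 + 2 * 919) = 164229729563 / 107482557927500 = 0.00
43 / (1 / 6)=258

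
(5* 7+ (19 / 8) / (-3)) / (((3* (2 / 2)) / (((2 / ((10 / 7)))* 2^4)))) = 255.42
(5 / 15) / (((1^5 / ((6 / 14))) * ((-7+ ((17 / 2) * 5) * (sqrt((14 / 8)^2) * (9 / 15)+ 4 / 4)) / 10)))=80 / 4487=0.02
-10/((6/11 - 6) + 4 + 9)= -110/83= -1.33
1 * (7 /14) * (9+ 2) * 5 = 55 /2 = 27.50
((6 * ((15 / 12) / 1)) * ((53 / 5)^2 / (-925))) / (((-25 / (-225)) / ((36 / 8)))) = -682587 / 18500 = -36.90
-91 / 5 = -18.20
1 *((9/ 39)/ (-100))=-3/ 1300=-0.00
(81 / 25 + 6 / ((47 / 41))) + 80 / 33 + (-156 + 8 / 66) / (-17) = 4409359 / 219725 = 20.07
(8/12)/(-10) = -1/15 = -0.07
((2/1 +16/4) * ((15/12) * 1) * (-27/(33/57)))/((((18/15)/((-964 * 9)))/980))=27261076500/11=2478279681.82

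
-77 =-77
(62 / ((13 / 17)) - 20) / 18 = 397 / 117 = 3.39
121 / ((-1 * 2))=-121 / 2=-60.50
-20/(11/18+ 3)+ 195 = 2463/13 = 189.46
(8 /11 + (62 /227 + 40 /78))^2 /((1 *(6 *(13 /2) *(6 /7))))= 76004456654 /1109563496613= 0.07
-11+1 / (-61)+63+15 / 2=7257 / 122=59.48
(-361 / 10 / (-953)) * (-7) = -2527 / 9530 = -0.27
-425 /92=-4.62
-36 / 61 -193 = -11809 / 61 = -193.59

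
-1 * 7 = -7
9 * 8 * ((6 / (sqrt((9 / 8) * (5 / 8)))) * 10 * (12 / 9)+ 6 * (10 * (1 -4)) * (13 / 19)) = -168480 / 19+ 3072 * sqrt(5) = -1998.17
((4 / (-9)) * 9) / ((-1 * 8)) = 1 / 2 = 0.50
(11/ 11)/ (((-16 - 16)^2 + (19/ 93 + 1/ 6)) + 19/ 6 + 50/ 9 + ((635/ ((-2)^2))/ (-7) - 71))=7812/ 7338707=0.00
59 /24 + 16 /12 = 3.79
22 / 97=0.23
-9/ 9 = -1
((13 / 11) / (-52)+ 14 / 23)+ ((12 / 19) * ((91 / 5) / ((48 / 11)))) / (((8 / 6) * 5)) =1886459 / 1922800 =0.98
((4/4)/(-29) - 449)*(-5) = 2245.17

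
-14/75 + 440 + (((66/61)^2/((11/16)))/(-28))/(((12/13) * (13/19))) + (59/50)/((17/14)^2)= 9948092128/22582749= 440.52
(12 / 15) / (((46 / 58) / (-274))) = -276.38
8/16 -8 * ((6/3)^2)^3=-1023/2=-511.50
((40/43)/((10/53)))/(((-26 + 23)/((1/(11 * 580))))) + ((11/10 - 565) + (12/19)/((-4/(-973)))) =-641552723/1563738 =-410.27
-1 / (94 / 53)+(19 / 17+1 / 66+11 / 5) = 365047 / 131835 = 2.77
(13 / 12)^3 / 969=2197 / 1674432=0.00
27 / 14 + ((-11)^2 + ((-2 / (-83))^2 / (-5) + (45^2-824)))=638438019 / 482230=1323.93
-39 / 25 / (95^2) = -39 / 225625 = -0.00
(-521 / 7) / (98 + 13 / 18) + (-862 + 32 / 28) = -10717580 / 12439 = -861.61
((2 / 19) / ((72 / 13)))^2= 169 / 467856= 0.00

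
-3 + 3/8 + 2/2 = -13/8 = -1.62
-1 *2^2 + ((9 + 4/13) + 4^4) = 261.31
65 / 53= 1.23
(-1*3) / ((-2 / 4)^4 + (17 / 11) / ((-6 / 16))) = 1584 / 2143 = 0.74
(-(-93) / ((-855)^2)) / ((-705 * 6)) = -31 / 1030745250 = -0.00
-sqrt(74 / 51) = -sqrt(3774) / 51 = -1.20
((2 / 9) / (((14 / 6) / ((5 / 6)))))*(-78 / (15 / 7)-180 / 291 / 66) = -64748 / 22407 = -2.89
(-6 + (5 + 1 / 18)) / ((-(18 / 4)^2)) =34 / 729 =0.05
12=12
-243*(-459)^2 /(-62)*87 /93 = 1484669007 /1922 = 772460.46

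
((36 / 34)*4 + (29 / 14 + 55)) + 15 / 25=73669 / 1190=61.91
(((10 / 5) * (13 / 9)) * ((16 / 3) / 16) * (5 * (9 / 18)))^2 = 4225 / 729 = 5.80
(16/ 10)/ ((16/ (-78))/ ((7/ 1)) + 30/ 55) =12012/ 3875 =3.10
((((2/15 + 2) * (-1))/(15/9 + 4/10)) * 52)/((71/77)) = -128128/2201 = -58.21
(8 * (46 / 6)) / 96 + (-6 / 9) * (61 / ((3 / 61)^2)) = -1815779 / 108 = -16812.77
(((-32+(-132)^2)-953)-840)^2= 243328801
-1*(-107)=107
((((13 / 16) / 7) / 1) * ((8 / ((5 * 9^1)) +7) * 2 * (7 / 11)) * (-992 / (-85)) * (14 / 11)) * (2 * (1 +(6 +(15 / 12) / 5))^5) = 1099377075251 / 1742400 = 630955.62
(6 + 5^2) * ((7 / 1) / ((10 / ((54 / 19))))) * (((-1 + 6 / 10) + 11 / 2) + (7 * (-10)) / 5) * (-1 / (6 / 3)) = 521451 / 1900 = 274.45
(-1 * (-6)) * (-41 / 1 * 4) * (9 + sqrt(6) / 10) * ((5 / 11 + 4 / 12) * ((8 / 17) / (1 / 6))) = -3684096 / 187 - 204672 * sqrt(6) / 935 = -20237.24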